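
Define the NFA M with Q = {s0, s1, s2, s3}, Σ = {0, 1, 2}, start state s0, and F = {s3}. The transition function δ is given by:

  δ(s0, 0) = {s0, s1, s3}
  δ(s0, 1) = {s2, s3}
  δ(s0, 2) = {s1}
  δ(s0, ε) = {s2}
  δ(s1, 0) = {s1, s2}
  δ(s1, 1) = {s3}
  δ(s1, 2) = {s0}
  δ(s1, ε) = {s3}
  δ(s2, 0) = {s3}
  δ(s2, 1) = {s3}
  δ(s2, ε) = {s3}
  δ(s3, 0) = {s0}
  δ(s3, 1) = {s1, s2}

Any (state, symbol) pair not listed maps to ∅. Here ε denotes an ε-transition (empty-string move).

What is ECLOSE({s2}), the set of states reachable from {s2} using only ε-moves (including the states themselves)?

{s2, s3}

Begin with {s2}.
ε-move s2 → s3; add s3.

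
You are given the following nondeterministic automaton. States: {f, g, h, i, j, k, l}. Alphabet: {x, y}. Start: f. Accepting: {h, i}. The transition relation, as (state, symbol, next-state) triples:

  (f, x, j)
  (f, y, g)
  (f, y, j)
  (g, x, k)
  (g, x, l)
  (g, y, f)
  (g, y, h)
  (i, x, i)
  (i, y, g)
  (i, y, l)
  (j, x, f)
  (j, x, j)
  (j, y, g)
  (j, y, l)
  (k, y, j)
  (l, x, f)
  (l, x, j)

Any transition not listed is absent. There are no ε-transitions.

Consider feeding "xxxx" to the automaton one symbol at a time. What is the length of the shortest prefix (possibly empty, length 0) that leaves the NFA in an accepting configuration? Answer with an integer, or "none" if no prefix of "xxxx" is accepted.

none

Start in {f}.
Read 'x': {f} → {j}.
Read 'x': {j} → {f, j}.
Read 'x': {f, j} → {f, j}.
Read 'x': {f, j} → {f, j}.
No reachable set along the way intersects F.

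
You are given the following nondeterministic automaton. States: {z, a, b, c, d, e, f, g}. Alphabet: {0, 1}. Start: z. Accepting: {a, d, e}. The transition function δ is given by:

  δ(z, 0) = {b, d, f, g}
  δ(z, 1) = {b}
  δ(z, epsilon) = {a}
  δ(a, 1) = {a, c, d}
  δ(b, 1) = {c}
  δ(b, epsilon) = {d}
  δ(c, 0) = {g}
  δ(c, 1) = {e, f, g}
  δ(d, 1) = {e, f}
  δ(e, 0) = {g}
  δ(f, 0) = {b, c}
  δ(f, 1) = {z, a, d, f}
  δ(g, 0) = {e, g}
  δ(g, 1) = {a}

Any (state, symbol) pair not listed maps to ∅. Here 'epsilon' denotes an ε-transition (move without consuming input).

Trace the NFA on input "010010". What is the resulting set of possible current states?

{b, c, d, e, g}

Start: ε-closure({z}) = {z, a}.
Read '0': z→{b, d, f, g}, a→∅; now {b, d, f, g}.
Read '1': b→{c}, d→{e, f}, f→{z, a, d, f}, g→{a}; now {z, a, c, d, e, f}.
Read '0': z→{b, d, f, g}, a→∅, c→{g}, d→∅, e→{g}, f→{b, c}; now {b, c, d, f, g}.
Read '0': b→∅, c→{g}, d→∅, f→{b, c}, g→{e, g}; union {b, c, e, g}; ε-closure = {b, c, d, e, g}.
Read '1': b→{c}, c→{e, f, g}, d→{e, f}, e→∅, g→{a}; now {a, c, e, f, g}.
Read '0': a→∅, c→{g}, e→{g}, f→{b, c}, g→{e, g}; union {b, c, e, g}; ε-closure = {b, c, d, e, g}.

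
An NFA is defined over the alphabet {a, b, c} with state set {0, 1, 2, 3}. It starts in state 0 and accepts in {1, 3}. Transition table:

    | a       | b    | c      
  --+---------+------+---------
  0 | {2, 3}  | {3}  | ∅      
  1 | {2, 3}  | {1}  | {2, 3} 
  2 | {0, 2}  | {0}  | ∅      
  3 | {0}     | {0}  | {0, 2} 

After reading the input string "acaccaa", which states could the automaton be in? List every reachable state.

Start in {0}.
Read 'a': {0} → {2, 3}.
Read 'c': {2, 3} → {0, 2}.
Read 'a': {0, 2} → {0, 2, 3}.
Read 'c': {0, 2, 3} → {0, 2}.
Read 'c': {0, 2} → ∅.
The set is empty and remains empty for the remaining 2 symbols.

∅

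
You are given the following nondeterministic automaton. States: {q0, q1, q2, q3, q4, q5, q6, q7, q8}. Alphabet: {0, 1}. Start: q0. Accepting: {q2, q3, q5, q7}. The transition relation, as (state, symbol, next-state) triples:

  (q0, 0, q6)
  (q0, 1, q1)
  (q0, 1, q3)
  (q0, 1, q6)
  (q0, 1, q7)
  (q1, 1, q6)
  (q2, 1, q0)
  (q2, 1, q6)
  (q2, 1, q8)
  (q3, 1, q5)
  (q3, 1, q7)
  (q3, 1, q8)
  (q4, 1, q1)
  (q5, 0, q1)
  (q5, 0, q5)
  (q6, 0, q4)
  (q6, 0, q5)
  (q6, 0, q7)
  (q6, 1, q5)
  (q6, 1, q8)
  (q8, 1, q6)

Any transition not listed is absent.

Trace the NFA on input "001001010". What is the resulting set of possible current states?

∅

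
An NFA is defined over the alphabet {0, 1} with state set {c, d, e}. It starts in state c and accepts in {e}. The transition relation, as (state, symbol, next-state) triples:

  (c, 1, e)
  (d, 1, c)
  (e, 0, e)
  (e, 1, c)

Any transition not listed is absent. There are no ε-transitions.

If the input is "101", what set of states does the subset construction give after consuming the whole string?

{c}

Start in {c}.
Read '1': c→{e}; now {e}.
Read '0': e→{e}; now {e}.
Read '1': e→{c}; now {c}.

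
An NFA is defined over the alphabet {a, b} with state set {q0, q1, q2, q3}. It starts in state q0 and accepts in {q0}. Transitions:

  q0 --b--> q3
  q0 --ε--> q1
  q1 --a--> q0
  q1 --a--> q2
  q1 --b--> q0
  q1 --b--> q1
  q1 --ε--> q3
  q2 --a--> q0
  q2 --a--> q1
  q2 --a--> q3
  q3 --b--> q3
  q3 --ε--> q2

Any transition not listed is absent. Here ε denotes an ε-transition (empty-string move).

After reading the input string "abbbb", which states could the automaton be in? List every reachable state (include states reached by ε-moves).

Start: ε-closure({q0}) = {q0, q1, q2, q3}.
Read 'a': q0→∅, q1→{q0, q2}, q2→{q0, q1, q3}, q3→∅; now {q0, q1, q2, q3}.
Read 'b': q0→{q3}, q1→{q0, q1}, q2→∅, q3→{q3}; union {q0, q1, q3}; ε-closure = {q0, q1, q2, q3}.
Read 'b': q0→{q3}, q1→{q0, q1}, q2→∅, q3→{q3}; union {q0, q1, q3}; ε-closure = {q0, q1, q2, q3}.
Read 'b': q0→{q3}, q1→{q0, q1}, q2→∅, q3→{q3}; union {q0, q1, q3}; ε-closure = {q0, q1, q2, q3}.
Read 'b': q0→{q3}, q1→{q0, q1}, q2→∅, q3→{q3}; union {q0, q1, q3}; ε-closure = {q0, q1, q2, q3}.

{q0, q1, q2, q3}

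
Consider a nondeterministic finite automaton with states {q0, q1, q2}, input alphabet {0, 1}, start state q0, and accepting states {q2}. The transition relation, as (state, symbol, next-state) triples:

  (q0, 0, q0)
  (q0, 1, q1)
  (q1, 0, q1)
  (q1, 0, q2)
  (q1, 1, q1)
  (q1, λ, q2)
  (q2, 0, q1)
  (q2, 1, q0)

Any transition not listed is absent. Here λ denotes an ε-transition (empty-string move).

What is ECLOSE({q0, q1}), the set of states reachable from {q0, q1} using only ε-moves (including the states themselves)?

Begin with {q0, q1}.
ε-move q1 → q2; add q2.

{q0, q1, q2}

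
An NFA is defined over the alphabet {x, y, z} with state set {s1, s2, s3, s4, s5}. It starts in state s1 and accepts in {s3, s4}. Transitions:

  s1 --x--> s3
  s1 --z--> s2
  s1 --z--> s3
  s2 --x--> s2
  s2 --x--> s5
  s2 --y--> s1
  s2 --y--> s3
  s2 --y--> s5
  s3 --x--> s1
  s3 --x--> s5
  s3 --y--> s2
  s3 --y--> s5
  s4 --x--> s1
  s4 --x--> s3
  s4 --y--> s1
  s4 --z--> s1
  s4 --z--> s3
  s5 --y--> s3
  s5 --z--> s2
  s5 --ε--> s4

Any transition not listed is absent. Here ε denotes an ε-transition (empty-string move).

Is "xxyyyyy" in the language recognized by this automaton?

Start in {s1}.
Read 'x': {s1} → {s3}.
Read 'x': {s3} → {s1, s4, s5}.
Read 'y': {s1, s4, s5} → {s1, s3}.
Read 'y': {s1, s3} → {s2, s4, s5}.
Read 'y': {s2, s4, s5} → {s1, s3, s4, s5}.
Read 'y': {s1, s3, s4, s5} → {s1, s2, s3, s4, s5}.
Read 'y': {s1, s2, s3, s4, s5} → {s1, s2, s3, s4, s5}.
The final set {s1, s2, s3, s4, s5} contains the accepting states s3, s4.

Yes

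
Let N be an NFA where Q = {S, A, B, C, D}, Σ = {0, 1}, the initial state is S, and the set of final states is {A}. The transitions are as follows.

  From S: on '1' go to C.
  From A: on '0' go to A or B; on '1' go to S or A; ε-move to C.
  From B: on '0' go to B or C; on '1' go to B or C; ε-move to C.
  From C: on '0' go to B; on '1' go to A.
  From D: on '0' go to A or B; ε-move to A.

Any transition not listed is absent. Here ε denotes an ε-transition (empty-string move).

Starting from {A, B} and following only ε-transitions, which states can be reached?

{A, B, C}

Begin with {A, B}.
ε-move A → C; add C.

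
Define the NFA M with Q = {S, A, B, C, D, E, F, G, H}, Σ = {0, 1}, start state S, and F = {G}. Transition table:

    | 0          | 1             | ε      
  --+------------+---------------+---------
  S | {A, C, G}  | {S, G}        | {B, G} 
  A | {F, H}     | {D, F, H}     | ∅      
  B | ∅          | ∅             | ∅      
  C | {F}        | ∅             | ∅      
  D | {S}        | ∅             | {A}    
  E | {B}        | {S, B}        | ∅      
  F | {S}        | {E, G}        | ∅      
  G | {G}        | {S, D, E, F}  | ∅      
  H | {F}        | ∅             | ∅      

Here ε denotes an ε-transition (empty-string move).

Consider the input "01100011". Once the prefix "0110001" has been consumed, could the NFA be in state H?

Yes

Start: ε-closure({S}) = {S, B, G}.
Read '0': {S, B, G} → {A, C, G}.
Read '1': {A, C, G} → {S, A, B, D, E, F, G, H}.
Read '1': {S, A, B, D, E, F, G, H} → {S, A, B, D, E, F, G, H}.
Read '0': {S, A, B, D, E, F, G, H} → {S, A, B, C, F, G, H}.
Read '0': {S, A, B, C, F, G, H} → {S, A, B, C, F, G, H}.
Read '0': {S, A, B, C, F, G, H} → {S, A, B, C, F, G, H}.
Read '1': {S, A, B, C, F, G, H} → {S, A, B, D, E, F, G, H}.
State H is in {S, A, B, D, E, F, G, H}.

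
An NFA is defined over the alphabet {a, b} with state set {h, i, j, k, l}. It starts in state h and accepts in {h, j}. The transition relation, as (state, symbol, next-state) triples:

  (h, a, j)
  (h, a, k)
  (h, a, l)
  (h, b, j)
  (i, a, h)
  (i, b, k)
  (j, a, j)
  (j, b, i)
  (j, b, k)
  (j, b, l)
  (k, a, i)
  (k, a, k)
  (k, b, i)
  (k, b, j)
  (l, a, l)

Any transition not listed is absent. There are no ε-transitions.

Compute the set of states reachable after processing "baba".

{h, i, k, l}

Start in {h}.
Read 'b': {h} → {j}.
Read 'a': {j} → {j}.
Read 'b': {j} → {i, k, l}.
Read 'a': {i, k, l} → {h, i, k, l}.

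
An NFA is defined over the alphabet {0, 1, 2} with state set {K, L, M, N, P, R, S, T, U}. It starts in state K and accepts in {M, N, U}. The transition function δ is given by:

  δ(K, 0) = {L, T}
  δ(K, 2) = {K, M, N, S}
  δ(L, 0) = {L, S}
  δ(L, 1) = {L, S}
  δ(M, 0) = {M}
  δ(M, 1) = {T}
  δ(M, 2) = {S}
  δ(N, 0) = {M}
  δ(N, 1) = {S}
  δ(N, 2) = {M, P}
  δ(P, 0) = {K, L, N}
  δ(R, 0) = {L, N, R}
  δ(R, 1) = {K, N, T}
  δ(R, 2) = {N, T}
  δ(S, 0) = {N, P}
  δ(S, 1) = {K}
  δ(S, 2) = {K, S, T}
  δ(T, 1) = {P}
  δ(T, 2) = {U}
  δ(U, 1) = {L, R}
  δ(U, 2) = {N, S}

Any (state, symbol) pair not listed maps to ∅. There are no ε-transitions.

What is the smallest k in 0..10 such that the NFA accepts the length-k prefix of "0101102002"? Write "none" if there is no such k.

Start in {K}.
Read '0': {K} → {L, T}.
Read '1': {L, T} → {L, P, S}.
Read '0': {L, P, S} → {K, L, N, P, S}.
None of the earlier sets intersect F, but {K, L, N, P, S} does.

3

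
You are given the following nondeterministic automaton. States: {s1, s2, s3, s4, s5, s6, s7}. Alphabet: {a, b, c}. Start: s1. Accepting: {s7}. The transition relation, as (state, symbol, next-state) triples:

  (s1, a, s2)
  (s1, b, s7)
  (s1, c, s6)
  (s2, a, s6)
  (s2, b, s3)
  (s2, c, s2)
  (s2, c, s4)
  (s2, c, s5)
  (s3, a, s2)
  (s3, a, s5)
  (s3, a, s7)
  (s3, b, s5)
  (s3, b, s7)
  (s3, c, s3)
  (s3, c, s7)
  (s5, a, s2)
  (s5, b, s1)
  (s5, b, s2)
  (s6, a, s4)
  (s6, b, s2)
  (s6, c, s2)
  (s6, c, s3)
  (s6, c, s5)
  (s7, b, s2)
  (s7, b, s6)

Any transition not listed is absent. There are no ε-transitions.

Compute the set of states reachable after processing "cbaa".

{s4}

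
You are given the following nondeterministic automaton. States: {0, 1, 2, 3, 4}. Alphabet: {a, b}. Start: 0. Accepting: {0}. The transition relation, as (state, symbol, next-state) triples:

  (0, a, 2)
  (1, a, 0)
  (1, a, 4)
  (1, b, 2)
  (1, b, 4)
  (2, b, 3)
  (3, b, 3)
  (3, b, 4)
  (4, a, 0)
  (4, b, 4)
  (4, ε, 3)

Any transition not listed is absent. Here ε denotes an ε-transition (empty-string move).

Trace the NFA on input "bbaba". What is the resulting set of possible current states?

∅

Start in {0}.
Read 'b': {0} → ∅.
The set is empty and remains empty for the remaining 4 symbols.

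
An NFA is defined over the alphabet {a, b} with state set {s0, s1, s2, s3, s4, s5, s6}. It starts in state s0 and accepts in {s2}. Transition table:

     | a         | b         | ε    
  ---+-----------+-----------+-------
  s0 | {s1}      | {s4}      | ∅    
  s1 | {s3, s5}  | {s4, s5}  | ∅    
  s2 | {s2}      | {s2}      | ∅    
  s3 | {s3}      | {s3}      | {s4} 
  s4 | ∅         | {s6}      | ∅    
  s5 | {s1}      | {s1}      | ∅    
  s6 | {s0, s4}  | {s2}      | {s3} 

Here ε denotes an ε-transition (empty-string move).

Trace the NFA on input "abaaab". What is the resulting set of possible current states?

{s3, s4, s5, s6}

Start in {s0}.
Read 'a': {s0} → {s1}.
Read 'b': {s1} → {s4, s5}.
Read 'a': {s4, s5} → {s1}.
Read 'a': {s1} → {s3, s4, s5}.
Read 'a': {s3, s4, s5} → {s1, s3, s4}.
Read 'b': {s1, s3, s4} → {s3, s4, s5, s6}.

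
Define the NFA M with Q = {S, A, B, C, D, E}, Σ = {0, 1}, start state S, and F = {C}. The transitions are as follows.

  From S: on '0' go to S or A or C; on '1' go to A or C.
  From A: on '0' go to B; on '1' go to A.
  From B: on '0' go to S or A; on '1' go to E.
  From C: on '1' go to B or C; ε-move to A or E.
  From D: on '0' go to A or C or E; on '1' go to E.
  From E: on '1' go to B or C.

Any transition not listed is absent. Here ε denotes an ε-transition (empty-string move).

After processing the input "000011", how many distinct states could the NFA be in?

4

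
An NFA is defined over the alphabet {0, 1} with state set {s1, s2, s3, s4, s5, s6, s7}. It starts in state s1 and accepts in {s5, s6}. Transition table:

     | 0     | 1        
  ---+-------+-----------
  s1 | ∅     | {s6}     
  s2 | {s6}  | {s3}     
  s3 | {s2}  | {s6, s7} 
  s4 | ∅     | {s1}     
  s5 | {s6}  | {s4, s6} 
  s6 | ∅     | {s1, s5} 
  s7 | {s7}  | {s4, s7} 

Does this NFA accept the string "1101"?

Yes

Start in {s1}.
Read '1': {s1} → {s6}.
Read '1': {s6} → {s1, s5}.
Read '0': {s1, s5} → {s6}.
Read '1': {s6} → {s1, s5}.
The final set {s1, s5} contains the accepting state s5.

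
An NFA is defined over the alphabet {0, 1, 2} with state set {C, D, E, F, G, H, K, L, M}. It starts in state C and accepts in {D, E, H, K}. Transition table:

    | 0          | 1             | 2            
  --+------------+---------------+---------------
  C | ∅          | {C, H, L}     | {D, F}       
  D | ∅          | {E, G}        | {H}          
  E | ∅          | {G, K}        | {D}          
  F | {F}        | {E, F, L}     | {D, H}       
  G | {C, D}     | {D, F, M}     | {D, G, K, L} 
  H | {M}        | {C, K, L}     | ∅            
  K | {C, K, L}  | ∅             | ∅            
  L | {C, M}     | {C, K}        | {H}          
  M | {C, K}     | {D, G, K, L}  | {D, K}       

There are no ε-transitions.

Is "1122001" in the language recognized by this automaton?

Start in {C}.
Read '1': {C} → {C, H, L}.
Read '1': {C, H, L} → {C, H, K, L}.
Read '2': {C, H, K, L} → {D, F, H}.
Read '2': {D, F, H} → {D, H}.
Read '0': {D, H} → {M}.
Read '0': {M} → {C, K}.
Read '1': {C, K} → {C, H, L}.
The final set {C, H, L} contains the accepting state H.

Yes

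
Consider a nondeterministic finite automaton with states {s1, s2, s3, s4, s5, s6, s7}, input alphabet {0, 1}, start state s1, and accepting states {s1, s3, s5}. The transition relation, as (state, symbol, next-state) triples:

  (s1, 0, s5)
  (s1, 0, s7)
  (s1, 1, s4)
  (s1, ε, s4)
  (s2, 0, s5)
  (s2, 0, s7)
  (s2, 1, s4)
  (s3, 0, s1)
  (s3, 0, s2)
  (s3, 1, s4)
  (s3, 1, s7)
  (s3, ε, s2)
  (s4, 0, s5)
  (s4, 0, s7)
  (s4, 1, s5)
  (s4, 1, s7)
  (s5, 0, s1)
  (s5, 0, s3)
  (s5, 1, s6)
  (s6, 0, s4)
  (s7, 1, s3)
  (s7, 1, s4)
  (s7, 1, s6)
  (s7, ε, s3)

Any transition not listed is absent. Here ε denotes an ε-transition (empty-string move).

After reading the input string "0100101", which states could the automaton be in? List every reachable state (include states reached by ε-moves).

Start: ε-closure({s1}) = {s1, s4}.
Read '0': {s1, s4} → {s2, s3, s5, s7}.
Read '1': {s2, s3, s5, s7} → {s2, s3, s4, s6, s7}.
Read '0': {s2, s3, s4, s6, s7} → {s1, s2, s3, s4, s5, s7}.
Read '0': {s1, s2, s3, s4, s5, s7} → {s1, s2, s3, s4, s5, s7}.
Read '1': {s1, s2, s3, s4, s5, s7} → {s2, s3, s4, s5, s6, s7}.
Read '0': {s2, s3, s4, s5, s6, s7} → {s1, s2, s3, s4, s5, s7}.
Read '1': {s1, s2, s3, s4, s5, s7} → {s2, s3, s4, s5, s6, s7}.

{s2, s3, s4, s5, s6, s7}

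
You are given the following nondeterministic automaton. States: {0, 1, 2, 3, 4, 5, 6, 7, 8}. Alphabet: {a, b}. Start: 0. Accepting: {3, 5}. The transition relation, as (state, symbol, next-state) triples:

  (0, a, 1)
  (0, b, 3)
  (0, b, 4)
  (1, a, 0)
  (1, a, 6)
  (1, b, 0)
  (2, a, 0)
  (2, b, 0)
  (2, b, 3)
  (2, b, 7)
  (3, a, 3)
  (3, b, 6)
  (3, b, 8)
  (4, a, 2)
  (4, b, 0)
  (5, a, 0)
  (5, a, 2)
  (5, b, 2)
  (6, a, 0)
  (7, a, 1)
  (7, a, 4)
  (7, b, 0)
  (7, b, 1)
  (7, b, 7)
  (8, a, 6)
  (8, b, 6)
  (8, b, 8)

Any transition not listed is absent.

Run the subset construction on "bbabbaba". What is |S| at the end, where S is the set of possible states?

Start in {0}.
Read 'b': 0→{3, 4}; now {3, 4}.
Read 'b': 3→{6, 8}, 4→{0}; now {0, 6, 8}.
Read 'a': 0→{1}, 6→{0}, 8→{6}; now {0, 1, 6}.
Read 'b': 0→{3, 4}, 1→{0}, 6→∅; now {0, 3, 4}.
Read 'b': 0→{3, 4}, 3→{6, 8}, 4→{0}; now {0, 3, 4, 6, 8}.
Read 'a': 0→{1}, 3→{3}, 4→{2}, 6→{0}, 8→{6}; now {0, 1, 2, 3, 6}.
Read 'b': 0→{3, 4}, 1→{0}, 2→{0, 3, 7}, 3→{6, 8}, 6→∅; now {0, 3, 4, 6, 7, 8}.
Read 'a': 0→{1}, 3→{3}, 4→{2}, 6→{0}, 7→{1, 4}, 8→{6}; now {0, 1, 2, 3, 4, 6}.
That set has 6 states.

6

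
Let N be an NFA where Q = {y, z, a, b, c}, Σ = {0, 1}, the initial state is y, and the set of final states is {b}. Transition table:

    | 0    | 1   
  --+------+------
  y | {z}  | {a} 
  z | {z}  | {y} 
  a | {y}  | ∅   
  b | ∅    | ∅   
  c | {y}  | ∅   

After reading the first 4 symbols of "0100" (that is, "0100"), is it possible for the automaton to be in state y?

Start in {y}.
Read '0': y→{z}; now {z}.
Read '1': z→{y}; now {y}.
Read '0': y→{z}; now {z}.
Read '0': z→{z}; now {z}.
State y is not in {z}.

No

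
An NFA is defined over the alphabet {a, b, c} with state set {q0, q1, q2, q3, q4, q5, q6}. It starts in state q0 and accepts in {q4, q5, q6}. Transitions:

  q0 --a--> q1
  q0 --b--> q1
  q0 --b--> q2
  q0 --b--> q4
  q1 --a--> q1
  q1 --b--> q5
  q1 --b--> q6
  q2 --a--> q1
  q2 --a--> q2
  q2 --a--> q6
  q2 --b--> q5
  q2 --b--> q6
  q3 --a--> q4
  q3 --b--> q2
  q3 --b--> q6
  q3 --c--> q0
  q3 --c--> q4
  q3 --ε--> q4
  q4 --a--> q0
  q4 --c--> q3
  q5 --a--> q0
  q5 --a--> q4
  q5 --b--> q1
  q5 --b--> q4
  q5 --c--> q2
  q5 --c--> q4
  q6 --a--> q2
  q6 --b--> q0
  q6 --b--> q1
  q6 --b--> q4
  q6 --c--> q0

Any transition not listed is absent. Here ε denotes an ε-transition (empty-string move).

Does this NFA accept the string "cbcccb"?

No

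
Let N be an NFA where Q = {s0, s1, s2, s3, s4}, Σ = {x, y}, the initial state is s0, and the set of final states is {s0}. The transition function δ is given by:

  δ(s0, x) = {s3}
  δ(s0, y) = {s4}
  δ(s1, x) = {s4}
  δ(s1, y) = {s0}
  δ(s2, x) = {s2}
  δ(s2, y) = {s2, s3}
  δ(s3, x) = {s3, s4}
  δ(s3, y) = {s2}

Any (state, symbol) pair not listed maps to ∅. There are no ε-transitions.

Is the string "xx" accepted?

No

Start in {s0}.
Read 'x': {s0} → {s3}.
Read 'x': {s3} → {s3, s4}.
The final set {s3, s4} contains no accepting state.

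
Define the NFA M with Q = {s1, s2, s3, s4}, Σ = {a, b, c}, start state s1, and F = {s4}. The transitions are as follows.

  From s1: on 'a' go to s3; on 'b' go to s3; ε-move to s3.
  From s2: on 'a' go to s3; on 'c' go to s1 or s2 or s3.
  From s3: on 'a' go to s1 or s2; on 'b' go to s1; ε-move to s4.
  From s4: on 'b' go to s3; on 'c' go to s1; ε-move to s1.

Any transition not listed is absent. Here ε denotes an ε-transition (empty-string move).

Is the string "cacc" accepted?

Yes

Start: ε-closure({s1}) = {s1, s3, s4}.
Read 'c': {s1, s3, s4} → {s1, s3, s4}.
Read 'a': {s1, s3, s4} → {s1, s2, s3, s4}.
Read 'c': {s1, s2, s3, s4} → {s1, s2, s3, s4}.
Read 'c': {s1, s2, s3, s4} → {s1, s2, s3, s4}.
The final set {s1, s2, s3, s4} contains the accepting state s4.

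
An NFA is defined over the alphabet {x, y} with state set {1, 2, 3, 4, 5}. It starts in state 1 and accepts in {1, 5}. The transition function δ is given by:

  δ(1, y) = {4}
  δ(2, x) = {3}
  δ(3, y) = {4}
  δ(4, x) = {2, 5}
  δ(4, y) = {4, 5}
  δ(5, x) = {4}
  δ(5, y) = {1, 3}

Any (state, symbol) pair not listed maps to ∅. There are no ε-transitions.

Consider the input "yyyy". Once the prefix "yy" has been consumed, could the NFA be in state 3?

No

Start in {1}.
Read 'y': {1} → {4}.
Read 'y': {4} → {4, 5}.
State 3 is not in {4, 5}.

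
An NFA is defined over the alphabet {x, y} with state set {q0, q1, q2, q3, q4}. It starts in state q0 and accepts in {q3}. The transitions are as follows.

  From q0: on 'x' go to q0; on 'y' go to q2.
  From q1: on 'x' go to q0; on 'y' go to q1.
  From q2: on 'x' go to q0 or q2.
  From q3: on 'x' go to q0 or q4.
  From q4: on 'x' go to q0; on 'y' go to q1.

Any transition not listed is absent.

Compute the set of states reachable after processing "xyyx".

∅

Start in {q0}.
Read 'x': q0→{q0}; now {q0}.
Read 'y': q0→{q2}; now {q2}.
Read 'y': q2→∅; now ∅.
The set is empty and remains empty for the remaining 1 symbol.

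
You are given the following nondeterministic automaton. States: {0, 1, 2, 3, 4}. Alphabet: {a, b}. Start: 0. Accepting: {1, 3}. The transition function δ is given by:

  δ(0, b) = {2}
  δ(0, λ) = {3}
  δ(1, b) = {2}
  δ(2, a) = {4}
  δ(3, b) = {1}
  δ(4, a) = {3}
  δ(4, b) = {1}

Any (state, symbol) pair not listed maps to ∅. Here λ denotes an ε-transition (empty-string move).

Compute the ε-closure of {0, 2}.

{0, 2, 3}

Begin with {0, 2}.
ε-move 0 → 3; add 3.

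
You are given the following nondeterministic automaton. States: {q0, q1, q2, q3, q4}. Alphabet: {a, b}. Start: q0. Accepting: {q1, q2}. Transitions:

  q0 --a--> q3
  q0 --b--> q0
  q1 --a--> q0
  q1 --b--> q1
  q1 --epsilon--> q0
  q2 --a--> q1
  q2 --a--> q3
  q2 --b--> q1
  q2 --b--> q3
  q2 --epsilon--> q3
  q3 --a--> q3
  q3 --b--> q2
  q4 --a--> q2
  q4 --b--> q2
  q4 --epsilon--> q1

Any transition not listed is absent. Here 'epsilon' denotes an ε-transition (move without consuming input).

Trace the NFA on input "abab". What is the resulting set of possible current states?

{q0, q1, q2, q3}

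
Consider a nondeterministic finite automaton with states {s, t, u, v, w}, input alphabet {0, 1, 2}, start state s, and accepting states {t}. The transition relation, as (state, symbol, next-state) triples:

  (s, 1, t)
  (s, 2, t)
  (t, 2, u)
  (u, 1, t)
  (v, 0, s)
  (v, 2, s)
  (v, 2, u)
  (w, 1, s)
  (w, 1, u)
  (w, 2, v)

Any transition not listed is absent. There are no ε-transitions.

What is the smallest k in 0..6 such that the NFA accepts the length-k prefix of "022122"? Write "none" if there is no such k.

Start in {s}.
Read '0': {s} → ∅.
The set is empty and remains empty for the remaining 5 symbols.
No reachable set along the way intersects F.

none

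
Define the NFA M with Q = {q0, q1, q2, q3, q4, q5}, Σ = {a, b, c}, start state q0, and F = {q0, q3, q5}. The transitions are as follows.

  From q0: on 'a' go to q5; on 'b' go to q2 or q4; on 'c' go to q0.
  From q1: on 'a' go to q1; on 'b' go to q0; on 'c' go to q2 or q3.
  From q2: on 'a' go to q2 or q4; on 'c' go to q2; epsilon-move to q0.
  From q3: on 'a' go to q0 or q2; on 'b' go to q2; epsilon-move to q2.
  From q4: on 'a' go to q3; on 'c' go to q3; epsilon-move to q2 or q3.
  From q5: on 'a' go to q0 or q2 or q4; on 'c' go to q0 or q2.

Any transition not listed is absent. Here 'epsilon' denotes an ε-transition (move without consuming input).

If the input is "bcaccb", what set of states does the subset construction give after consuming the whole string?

Start in {q0}.
Read 'b': {q0} → {q0, q2, q3, q4}.
Read 'c': {q0, q2, q3, q4} → {q0, q2, q3}.
Read 'a': {q0, q2, q3} → {q0, q2, q3, q4, q5}.
Read 'c': {q0, q2, q3, q4, q5} → {q0, q2, q3}.
Read 'c': {q0, q2, q3} → {q0, q2}.
Read 'b': {q0, q2} → {q0, q2, q3, q4}.

{q0, q2, q3, q4}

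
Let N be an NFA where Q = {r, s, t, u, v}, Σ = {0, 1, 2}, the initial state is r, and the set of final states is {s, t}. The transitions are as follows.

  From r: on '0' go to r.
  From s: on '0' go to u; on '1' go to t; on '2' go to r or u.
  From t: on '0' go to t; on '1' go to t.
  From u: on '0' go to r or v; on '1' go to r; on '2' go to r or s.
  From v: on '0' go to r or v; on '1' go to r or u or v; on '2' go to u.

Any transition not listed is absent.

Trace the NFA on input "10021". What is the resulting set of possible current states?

∅

Start in {r}.
Read '1': {r} → ∅.
The set is empty and remains empty for the remaining 4 symbols.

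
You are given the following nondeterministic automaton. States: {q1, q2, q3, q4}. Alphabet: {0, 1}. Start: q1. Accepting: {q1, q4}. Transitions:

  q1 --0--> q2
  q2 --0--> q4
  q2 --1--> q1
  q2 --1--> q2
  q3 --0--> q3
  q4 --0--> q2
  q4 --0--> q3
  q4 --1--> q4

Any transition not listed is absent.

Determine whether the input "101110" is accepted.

No

Start in {q1}.
Read '1': q1→∅; now ∅.
The set is empty and remains empty for the remaining 5 symbols.
The final set ∅ contains no accepting state.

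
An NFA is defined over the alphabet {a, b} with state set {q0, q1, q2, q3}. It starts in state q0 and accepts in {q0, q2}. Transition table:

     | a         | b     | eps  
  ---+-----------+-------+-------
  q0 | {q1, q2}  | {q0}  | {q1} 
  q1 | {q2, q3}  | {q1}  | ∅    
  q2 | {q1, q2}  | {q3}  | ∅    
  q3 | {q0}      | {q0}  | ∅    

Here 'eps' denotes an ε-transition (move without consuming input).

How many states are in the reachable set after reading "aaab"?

3

Start: ε-closure({q0}) = {q0, q1}.
Read 'a': {q0, q1} → {q1, q2, q3}.
Read 'a': {q1, q2, q3} → {q0, q1, q2, q3}.
Read 'a': {q0, q1, q2, q3} → {q0, q1, q2, q3}.
Read 'b': {q0, q1, q2, q3} → {q0, q1, q3}.
That set has 3 states.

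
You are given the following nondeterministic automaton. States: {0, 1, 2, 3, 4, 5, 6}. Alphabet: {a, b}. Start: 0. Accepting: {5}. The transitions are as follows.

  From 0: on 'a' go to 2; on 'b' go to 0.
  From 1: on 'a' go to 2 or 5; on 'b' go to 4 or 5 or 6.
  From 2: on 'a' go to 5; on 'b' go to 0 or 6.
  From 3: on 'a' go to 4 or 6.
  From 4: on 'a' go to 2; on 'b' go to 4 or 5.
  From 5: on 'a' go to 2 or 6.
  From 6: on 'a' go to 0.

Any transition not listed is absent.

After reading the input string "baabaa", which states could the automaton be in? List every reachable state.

Start in {0}.
Read 'b': {0} → {0}.
Read 'a': {0} → {2}.
Read 'a': {2} → {5}.
Read 'b': {5} → ∅.
The set is empty and remains empty for the remaining 2 symbols.

∅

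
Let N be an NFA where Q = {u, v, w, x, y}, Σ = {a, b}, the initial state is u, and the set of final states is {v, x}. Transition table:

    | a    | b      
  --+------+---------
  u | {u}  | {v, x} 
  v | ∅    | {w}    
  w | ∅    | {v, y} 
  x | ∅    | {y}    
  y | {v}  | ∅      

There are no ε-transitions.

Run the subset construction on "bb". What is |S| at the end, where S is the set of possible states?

Start in {u}.
Read 'b': u→{v, x}; now {v, x}.
Read 'b': v→{w}, x→{y}; now {w, y}.
That set has 2 states.

2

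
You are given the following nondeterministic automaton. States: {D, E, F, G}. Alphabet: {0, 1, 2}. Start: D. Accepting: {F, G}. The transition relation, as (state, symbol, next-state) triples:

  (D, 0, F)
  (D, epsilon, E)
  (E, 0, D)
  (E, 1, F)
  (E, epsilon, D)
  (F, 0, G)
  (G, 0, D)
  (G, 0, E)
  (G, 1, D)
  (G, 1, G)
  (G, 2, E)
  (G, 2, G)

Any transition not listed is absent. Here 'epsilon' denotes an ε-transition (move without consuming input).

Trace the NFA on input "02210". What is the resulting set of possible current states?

Start: ε-closure({D}) = {D, E}.
Read '0': {D, E} → {D, E, F}.
Read '2': {D, E, F} → ∅.
The set is empty and remains empty for the remaining 3 symbols.

∅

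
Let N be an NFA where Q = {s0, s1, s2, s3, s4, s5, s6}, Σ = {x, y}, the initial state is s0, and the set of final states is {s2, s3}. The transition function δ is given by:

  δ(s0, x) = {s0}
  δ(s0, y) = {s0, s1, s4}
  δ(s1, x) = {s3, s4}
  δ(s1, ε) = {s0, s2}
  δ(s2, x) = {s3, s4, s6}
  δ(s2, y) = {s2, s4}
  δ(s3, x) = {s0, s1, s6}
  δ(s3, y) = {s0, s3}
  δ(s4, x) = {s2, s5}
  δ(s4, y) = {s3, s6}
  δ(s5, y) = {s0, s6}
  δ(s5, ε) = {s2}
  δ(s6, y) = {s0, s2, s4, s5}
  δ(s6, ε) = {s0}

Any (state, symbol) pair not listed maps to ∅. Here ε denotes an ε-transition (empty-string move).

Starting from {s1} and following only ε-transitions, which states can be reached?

{s0, s1, s2}

Begin with {s1}.
ε-move s1 → s0; add s0.
ε-move s1 → s2; add s2.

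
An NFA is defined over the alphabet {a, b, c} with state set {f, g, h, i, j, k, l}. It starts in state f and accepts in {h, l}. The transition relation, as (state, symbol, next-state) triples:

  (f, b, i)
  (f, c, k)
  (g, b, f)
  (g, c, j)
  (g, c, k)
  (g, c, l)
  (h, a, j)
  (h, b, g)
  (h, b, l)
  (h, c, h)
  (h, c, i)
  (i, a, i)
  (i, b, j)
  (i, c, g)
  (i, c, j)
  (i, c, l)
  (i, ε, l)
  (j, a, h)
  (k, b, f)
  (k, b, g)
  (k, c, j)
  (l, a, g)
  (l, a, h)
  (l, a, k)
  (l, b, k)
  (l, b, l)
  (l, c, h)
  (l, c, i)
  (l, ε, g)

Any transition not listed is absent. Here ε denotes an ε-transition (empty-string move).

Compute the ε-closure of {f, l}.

{f, g, l}

Begin with {f, l}.
ε-move l → g; add g.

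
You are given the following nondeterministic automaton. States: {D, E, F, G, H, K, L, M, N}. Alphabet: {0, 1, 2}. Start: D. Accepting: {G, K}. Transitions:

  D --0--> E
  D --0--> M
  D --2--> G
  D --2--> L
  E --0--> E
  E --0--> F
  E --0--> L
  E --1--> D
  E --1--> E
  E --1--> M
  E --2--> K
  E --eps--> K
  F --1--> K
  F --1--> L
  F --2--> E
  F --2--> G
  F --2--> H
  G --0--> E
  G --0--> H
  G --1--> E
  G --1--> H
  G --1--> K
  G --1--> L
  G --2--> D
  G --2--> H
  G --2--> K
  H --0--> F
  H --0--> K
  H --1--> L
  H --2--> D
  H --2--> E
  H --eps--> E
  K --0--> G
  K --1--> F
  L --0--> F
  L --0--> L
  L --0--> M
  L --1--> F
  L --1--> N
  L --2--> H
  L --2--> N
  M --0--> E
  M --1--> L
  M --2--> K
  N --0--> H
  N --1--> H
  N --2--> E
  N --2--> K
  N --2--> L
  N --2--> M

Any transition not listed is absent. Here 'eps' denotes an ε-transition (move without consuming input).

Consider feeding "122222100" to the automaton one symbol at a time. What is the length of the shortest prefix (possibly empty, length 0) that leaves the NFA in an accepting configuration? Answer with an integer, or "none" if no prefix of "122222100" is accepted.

none

Start in {D}.
Read '1': D→∅; now ∅.
The set is empty and remains empty for the remaining 8 symbols.
No reachable set along the way intersects F.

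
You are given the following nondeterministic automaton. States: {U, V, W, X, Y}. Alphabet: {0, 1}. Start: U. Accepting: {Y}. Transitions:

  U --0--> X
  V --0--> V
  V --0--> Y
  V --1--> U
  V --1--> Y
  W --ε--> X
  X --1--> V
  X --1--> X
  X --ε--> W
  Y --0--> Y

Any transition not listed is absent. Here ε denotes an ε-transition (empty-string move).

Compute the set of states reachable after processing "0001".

Start in {U}.
Read '0': U→{X}; union {X}; ε-closure = {W, X}.
Read '0': W→∅, X→∅; now ∅.
The set is empty and remains empty for the remaining 2 symbols.

∅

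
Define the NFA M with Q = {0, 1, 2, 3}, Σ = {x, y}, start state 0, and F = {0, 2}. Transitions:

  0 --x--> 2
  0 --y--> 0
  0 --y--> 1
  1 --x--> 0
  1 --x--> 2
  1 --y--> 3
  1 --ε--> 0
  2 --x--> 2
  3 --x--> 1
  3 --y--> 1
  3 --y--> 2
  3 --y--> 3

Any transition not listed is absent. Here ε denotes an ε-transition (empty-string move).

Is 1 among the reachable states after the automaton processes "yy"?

Start in {0}.
Read 'y': {0} → {0, 1}.
Read 'y': {0, 1} → {0, 1, 3}.
State 1 is in {0, 1, 3}.

Yes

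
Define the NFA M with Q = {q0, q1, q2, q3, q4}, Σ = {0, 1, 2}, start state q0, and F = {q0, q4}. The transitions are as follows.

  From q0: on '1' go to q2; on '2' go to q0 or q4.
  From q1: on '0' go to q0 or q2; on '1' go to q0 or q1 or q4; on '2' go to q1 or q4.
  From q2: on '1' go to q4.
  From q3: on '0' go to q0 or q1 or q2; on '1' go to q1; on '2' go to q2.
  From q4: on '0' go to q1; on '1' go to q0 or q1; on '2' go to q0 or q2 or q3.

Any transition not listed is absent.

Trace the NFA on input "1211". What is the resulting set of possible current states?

∅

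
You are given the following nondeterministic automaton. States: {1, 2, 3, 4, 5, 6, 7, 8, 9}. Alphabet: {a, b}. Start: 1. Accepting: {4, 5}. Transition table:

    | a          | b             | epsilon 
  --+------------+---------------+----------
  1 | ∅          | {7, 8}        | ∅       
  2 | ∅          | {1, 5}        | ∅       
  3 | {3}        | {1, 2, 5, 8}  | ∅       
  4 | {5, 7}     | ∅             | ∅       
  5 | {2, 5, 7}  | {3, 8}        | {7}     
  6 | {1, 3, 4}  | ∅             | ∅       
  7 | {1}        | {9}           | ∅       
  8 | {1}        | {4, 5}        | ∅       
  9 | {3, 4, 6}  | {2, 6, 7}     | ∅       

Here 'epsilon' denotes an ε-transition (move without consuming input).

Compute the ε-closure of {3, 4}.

{3, 4}

Begin with {3, 4}.
No ε-moves leave this set, so the closure equals the set itself.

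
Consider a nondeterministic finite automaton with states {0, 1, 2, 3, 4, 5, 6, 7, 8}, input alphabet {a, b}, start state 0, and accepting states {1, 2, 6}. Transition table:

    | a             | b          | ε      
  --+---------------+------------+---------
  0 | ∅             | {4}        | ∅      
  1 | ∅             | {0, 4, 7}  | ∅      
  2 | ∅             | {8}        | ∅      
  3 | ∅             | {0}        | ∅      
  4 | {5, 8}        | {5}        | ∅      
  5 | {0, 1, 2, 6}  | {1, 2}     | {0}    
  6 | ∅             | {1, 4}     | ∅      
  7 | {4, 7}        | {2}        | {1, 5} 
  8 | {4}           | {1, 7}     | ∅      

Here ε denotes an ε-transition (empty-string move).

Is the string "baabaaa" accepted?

Yes

Start in {0}.
Read 'b': 0→{4}; now {4}.
Read 'a': 4→{5, 8}; union {5, 8}; ε-closure = {0, 5, 8}.
Read 'a': 0→∅, 5→{0, 1, 2, 6}, 8→{4}; now {0, 1, 2, 4, 6}.
Read 'b': 0→{4}, 1→{0, 4, 7}, 2→{8}, 4→{5}, 6→{1, 4}; now {0, 1, 4, 5, 7, 8}.
Read 'a': 0→∅, 1→∅, 4→{5, 8}, 5→{0, 1, 2, 6}, 7→{4, 7}, 8→{4}; now {0, 1, 2, 4, 5, 6, 7, 8}.
Read 'a': 0→∅, 1→∅, 2→∅, 4→{5, 8}, 5→{0, 1, 2, 6}, 6→∅, 7→{4, 7}, 8→{4}; now {0, 1, 2, 4, 5, 6, 7, 8}.
Read 'a': 0→∅, 1→∅, 2→∅, 4→{5, 8}, 5→{0, 1, 2, 6}, 6→∅, 7→{4, 7}, 8→{4}; now {0, 1, 2, 4, 5, 6, 7, 8}.
The final set {0, 1, 2, 4, 5, 6, 7, 8} contains the accepting states 1, 2, 6.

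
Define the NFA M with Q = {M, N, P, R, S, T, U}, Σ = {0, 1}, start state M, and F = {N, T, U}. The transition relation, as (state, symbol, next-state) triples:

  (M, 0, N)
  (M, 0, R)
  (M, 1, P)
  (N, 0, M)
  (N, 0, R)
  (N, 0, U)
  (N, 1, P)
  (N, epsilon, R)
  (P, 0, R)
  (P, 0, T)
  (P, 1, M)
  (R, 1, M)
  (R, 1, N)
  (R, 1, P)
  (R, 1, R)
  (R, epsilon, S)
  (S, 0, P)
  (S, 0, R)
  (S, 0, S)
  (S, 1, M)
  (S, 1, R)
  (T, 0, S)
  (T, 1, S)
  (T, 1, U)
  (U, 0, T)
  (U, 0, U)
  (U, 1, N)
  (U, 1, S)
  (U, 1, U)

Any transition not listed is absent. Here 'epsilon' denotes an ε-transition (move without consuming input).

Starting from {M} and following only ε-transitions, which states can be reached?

Begin with {M}.
No ε-moves leave this set, so the closure equals the set itself.

{M}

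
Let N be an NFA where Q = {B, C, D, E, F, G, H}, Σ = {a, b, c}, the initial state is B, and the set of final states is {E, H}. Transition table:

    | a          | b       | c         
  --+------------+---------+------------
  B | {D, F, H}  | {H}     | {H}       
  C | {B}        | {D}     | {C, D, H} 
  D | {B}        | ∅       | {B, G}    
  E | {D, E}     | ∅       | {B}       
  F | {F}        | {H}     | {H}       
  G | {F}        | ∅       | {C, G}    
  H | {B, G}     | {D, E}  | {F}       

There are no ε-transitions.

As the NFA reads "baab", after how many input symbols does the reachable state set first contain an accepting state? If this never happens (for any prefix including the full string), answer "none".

Start in {B}.
Read 'b': {B} → {H}.
None of the earlier sets intersect F, but {H} does.

1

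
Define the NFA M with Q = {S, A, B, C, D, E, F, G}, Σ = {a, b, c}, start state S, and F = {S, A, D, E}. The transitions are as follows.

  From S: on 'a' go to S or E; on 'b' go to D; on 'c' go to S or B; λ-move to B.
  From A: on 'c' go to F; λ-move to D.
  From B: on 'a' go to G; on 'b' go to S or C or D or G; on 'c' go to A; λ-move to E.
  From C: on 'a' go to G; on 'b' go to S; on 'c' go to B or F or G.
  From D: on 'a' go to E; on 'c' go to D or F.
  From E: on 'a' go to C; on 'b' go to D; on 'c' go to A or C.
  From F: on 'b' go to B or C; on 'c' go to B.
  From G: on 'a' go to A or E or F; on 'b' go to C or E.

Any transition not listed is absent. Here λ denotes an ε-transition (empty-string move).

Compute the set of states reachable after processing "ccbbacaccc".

Start: ε-closure({S}) = {S, B, E}.
Read 'c': {S, B, E} → {S, A, B, C, D, E}.
Read 'c': {S, A, B, C, D, E} → {S, A, B, C, D, E, F, G}.
Read 'b': {S, A, B, C, D, E, F, G} → {S, B, C, D, E, G}.
Read 'b': {S, B, C, D, E, G} → {S, B, C, D, E, G}.
Read 'a': {S, B, C, D, E, G} → {S, A, B, C, D, E, F, G}.
Read 'c': {S, A, B, C, D, E, F, G} → {S, A, B, C, D, E, F, G}.
Read 'a': {S, A, B, C, D, E, F, G} → {S, A, B, C, D, E, F, G}.
Read 'c': {S, A, B, C, D, E, F, G} → {S, A, B, C, D, E, F, G}.
Read 'c': {S, A, B, C, D, E, F, G} → {S, A, B, C, D, E, F, G}.
Read 'c': {S, A, B, C, D, E, F, G} → {S, A, B, C, D, E, F, G}.

{S, A, B, C, D, E, F, G}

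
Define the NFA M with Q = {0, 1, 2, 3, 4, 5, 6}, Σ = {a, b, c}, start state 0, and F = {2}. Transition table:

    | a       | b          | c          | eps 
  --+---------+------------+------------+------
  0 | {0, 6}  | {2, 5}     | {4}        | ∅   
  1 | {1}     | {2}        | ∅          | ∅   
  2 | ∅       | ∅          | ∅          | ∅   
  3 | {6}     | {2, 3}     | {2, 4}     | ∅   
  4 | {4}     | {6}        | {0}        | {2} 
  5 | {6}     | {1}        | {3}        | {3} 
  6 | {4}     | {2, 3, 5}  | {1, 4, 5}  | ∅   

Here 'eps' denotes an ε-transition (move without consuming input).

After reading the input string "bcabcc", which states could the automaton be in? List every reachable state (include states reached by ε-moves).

{0, 2, 3, 4}

Start in {0}.
Read 'b': 0→{2, 5}; union {2, 5}; ε-closure = {2, 3, 5}.
Read 'c': 2→∅, 3→{2, 4}, 5→{3}; now {2, 3, 4}.
Read 'a': 2→∅, 3→{6}, 4→{4}; union {4, 6}; ε-closure = {2, 4, 6}.
Read 'b': 2→∅, 4→{6}, 6→{2, 3, 5}; now {2, 3, 5, 6}.
Read 'c': 2→∅, 3→{2, 4}, 5→{3}, 6→{1, 4, 5}; now {1, 2, 3, 4, 5}.
Read 'c': 1→∅, 2→∅, 3→{2, 4}, 4→{0}, 5→{3}; now {0, 2, 3, 4}.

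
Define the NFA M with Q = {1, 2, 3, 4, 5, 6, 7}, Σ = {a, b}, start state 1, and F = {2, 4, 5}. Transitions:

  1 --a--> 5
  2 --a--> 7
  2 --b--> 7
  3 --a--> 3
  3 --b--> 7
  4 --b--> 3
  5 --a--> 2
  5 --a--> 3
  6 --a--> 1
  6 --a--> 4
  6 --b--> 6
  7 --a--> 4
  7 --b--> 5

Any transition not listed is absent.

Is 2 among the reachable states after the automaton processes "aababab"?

Start in {1}.
Read 'a': 1→{5}; now {5}.
Read 'a': 5→{2, 3}; now {2, 3}.
Read 'b': 2→{7}, 3→{7}; now {7}.
Read 'a': 7→{4}; now {4}.
Read 'b': 4→{3}; now {3}.
Read 'a': 3→{3}; now {3}.
Read 'b': 3→{7}; now {7}.
State 2 is not in {7}.

No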